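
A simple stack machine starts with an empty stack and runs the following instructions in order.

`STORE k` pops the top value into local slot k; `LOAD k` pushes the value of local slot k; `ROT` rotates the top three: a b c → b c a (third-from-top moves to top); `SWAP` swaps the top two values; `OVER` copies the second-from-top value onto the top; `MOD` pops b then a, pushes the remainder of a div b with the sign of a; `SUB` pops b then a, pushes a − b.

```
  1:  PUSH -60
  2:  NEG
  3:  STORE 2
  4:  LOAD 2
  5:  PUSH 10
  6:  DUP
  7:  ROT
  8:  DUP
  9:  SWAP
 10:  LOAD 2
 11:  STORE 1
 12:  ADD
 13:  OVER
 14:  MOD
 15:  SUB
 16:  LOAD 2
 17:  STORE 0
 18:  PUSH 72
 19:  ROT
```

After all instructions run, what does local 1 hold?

60

PUSH -60 : [-60]
NEG      : [60]
STORE 2  : []
LOAD 2   : [60]
PUSH 10  : [60, 10]
DUP      : [60, 10, 10]
ROT      : [10, 10, 60]
DUP      : [10, 10, 60, 60]
SWAP     : [10, 10, 60, 60]
LOAD 2   : [10, 10, 60, 60, 60]
STORE 1  : [10, 10, 60, 60]
ADD      : [10, 10, 120]
OVER     : [10, 10, 120, 10]
MOD      : [10, 10, 0]
SUB      : [10, 10]
LOAD 2   : [10, 10, 60]
STORE 0  : [10, 10]
PUSH 72  : [10, 10, 72]
ROT      : [10, 72, 10]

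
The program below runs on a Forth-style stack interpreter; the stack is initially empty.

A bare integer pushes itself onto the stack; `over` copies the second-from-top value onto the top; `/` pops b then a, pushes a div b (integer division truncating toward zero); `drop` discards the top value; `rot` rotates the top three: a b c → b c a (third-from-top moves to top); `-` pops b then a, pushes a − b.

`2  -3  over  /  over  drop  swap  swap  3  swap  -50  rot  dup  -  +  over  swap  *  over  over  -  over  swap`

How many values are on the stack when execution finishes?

2    → [2]
-3   → [2, -3]
over → [2, -3, 2]
/    → [2, -1]
over → [2, -1, 2]
drop → [2, -1]
swap → [-1, 2]
swap → [2, -1]
3    → [2, -1, 3]
swap → [2, 3, -1]
-50  → [2, 3, -1, -50]
rot  → [2, -1, -50, 3]
dup  → [2, -1, -50, 3, 3]
-    → [2, -1, -50, 0]
+    → [2, -1, -50]
over → [2, -1, -50, -1]
swap → [2, -1, -1, -50]
*    → [2, -1, 50]
over → [2, -1, 50, -1]
over → [2, -1, 50, -1, 50]
-    → [2, -1, 50, -51]
over → [2, -1, 50, -51, 50]
swap → [2, -1, 50, 50, -51]

5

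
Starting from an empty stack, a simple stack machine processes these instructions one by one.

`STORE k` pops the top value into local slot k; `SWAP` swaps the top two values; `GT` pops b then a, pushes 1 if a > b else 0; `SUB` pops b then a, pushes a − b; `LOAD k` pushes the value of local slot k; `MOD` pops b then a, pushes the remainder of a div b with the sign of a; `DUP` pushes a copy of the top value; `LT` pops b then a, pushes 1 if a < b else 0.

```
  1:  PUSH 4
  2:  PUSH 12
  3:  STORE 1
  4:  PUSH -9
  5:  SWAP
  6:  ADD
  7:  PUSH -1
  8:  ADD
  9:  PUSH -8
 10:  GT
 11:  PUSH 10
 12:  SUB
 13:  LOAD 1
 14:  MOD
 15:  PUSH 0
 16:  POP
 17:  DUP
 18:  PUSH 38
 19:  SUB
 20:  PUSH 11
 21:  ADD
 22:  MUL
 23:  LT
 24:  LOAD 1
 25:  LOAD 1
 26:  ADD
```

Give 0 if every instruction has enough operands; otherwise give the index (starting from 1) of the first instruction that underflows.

23

PUSH 4   [4]
PUSH 12  [4, 12]
STORE 1  [4]
PUSH -9  [4, -9]
SWAP     [-9, 4]
ADD      [-5]
PUSH -1  [-5, -1]
ADD      [-6]
PUSH -8  [-6, -8]
GT       [1]
PUSH 10  [1, 10]
SUB      [-9]
LOAD 1   [-9, 12]
MOD      [-9]
PUSH 0   [-9, 0]
POP      [-9]
DUP      [-9, -9]
PUSH 38  [-9, -9, 38]
SUB      [-9, -47]
PUSH 11  [-9, -47, 11]
ADD      [-9, -36]
MUL      [324]
LT  — needs 2 operands, stack has 1 → underflow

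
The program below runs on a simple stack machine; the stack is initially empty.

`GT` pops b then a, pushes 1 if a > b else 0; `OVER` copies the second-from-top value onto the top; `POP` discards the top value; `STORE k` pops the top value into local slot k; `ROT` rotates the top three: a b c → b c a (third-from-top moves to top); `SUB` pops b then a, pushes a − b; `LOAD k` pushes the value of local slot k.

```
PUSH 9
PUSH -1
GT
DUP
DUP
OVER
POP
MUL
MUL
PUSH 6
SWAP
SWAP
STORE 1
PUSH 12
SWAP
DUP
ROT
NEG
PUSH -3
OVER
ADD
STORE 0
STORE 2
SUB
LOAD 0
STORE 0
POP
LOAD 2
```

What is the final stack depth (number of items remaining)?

1

PUSH 9  : 9
PUSH -1 : 9 -1
GT      : 1
DUP     : 1 1
DUP     : 1 1 1
OVER    : 1 1 1 1
POP     : 1 1 1
MUL     : 1 1
MUL     : 1
PUSH 6  : 1 6
SWAP    : 6 1
SWAP    : 1 6
STORE 1 : 1
PUSH 12 : 1 12
SWAP    : 12 1
DUP     : 12 1 1
ROT     : 1 1 12
NEG     : 1 1 -12
PUSH -3 : 1 1 -12 -3
OVER    : 1 1 -12 -3 -12
ADD     : 1 1 -12 -15
STORE 0 : 1 1 -12
STORE 2 : 1 1
SUB     : 0
LOAD 0  : 0 -15
STORE 0 : 0
POP     : (empty)
LOAD 2  : -12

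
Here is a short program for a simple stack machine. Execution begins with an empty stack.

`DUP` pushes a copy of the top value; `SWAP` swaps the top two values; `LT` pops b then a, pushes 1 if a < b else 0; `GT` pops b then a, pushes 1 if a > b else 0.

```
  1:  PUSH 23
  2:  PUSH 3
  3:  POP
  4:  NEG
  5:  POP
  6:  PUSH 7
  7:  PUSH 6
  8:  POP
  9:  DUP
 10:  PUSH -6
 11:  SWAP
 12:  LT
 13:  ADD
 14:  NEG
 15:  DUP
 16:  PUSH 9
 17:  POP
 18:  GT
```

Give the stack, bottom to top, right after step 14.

PUSH 23 : [23]
PUSH 3  : [23, 3]
POP     : [23]
NEG     : [-23]
POP     : []
PUSH 7  : [7]
PUSH 6  : [7, 6]
POP     : [7]
DUP     : [7, 7]
PUSH -6 : [7, 7, -6]
SWAP    : [7, -6, 7]
LT      : [7, 1]
ADD     : [8]
NEG     : [-8]

[-8]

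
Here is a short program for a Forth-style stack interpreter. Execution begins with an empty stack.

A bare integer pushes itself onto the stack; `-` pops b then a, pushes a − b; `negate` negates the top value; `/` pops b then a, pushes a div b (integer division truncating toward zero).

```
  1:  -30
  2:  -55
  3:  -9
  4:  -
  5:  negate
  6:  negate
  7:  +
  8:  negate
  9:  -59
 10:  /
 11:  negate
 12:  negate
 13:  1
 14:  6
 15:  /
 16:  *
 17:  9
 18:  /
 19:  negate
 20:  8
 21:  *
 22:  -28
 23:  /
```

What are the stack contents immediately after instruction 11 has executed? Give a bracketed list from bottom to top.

-30    : -30
-55    : -30 -55
-9     : -30 -55 -9
-      : -30 -46
negate : -30 46
negate : -30 -46
+      : -76
negate : 76
-59    : 76 -59
/      : -1
negate : 1

[1]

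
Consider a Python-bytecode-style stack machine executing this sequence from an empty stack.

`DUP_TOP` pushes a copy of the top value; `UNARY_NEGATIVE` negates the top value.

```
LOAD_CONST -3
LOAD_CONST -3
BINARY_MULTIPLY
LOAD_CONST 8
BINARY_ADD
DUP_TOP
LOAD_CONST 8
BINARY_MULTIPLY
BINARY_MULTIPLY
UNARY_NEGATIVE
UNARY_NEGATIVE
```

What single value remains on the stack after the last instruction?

LOAD_CONST -3   -> -3
LOAD_CONST -3   -> -3 -3
BINARY_MULTIPLY -> 9
LOAD_CONST 8    -> 9 8
BINARY_ADD      -> 17
DUP_TOP         -> 17 17
LOAD_CONST 8    -> 17 17 8
BINARY_MULTIPLY -> 17 136
BINARY_MULTIPLY -> 2312
UNARY_NEGATIVE  -> -2312
UNARY_NEGATIVE  -> 2312

2312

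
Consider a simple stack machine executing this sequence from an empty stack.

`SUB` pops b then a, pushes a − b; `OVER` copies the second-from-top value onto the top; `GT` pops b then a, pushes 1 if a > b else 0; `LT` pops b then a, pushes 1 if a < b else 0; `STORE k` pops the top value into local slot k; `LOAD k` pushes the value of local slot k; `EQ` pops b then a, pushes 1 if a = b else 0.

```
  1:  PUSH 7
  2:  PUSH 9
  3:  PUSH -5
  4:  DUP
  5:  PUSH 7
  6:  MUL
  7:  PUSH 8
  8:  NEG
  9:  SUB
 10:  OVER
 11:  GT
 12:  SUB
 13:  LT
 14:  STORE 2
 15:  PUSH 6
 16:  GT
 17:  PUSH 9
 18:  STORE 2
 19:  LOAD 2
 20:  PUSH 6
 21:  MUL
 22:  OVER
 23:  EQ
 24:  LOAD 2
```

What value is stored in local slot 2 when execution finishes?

PUSH 7  : 7
PUSH 9  : 7 9
PUSH -5 : 7 9 -5
DUP     : 7 9 -5 -5
PUSH 7  : 7 9 -5 -5 7
MUL     : 7 9 -5 -35
PUSH 8  : 7 9 -5 -35 8
NEG     : 7 9 -5 -35 -8
SUB     : 7 9 -5 -27
OVER    : 7 9 -5 -27 -5
GT      : 7 9 -5 0
SUB     : 7 9 -5
LT      : 7 0
STORE 2 : 7
PUSH 6  : 7 6
GT      : 1
PUSH 9  : 1 9
STORE 2 : 1
LOAD 2  : 1 9
PUSH 6  : 1 9 6
MUL     : 1 54
OVER    : 1 54 1
EQ      : 1 0
LOAD 2  : 1 0 9

9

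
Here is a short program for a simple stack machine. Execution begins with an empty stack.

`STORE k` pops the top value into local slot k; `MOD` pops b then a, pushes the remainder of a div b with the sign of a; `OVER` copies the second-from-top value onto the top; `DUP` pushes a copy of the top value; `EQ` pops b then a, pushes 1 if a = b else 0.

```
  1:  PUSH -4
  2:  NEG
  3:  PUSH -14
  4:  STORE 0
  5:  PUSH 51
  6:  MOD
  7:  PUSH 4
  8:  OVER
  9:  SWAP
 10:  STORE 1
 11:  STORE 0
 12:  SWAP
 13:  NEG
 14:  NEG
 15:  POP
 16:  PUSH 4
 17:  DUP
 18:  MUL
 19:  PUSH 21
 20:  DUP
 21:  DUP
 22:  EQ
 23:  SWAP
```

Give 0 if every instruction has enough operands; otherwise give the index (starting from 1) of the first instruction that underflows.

PUSH -4  → [-4]
NEG      → [4]
PUSH -14 → [4, -14]
STORE 0  → [4]
PUSH 51  → [4, 51]
MOD      → [4]
PUSH 4   → [4, 4]
OVER     → [4, 4, 4]
SWAP     → [4, 4, 4]
STORE 1  → [4, 4]
STORE 0  → [4]
SWAP  — needs 2 operands, stack has 1 → underflow

12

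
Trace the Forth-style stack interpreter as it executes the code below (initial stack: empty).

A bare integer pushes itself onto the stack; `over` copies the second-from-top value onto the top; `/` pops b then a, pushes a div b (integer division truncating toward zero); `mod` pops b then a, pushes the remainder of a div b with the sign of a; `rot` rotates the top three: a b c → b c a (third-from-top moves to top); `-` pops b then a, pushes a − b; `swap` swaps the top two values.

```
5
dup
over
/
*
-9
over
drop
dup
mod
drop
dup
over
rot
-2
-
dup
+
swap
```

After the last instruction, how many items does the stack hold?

3

5    : [5]
dup  : [5, 5]
over : [5, 5, 5]
/    : [5, 1]
*    : [5]
-9   : [5, -9]
over : [5, -9, 5]
drop : [5, -9]
dup  : [5, -9, -9]
mod  : [5, 0]
drop : [5]
dup  : [5, 5]
over : [5, 5, 5]
rot  : [5, 5, 5]
-2   : [5, 5, 5, -2]
-    : [5, 5, 7]
dup  : [5, 5, 7, 7]
+    : [5, 5, 14]
swap : [5, 14, 5]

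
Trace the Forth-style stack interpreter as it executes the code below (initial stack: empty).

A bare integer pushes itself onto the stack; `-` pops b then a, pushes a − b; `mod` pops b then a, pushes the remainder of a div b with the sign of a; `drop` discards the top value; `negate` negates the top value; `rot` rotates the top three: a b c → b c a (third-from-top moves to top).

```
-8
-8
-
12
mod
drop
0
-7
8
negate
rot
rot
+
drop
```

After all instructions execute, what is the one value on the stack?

-8

-8      [-8]
-8      [-8, -8]
-       [0]
12      [0, 12]
mod     [0]
drop    []
0       [0]
-7      [0, -7]
8       [0, -7, 8]
negate  [0, -7, -8]
rot     [-7, -8, 0]
rot     [-8, 0, -7]
+       [-8, -7]
drop    [-8]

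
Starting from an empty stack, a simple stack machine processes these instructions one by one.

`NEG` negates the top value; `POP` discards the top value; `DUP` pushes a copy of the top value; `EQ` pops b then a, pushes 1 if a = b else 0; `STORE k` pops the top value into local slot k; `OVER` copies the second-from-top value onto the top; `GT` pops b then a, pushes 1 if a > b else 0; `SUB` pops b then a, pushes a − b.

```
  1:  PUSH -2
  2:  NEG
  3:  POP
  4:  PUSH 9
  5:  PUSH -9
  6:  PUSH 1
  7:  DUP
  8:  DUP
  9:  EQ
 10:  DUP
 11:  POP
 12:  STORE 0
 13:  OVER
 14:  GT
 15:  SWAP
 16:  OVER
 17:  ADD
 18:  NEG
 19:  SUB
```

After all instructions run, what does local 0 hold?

1

PUSH -2 → [-2]
NEG     → [2]
POP     → []
PUSH 9  → [9]
PUSH -9 → [9, -9]
PUSH 1  → [9, -9, 1]
DUP     → [9, -9, 1, 1]
DUP     → [9, -9, 1, 1, 1]
EQ      → [9, -9, 1, 1]
DUP     → [9, -9, 1, 1, 1]
POP     → [9, -9, 1, 1]
STORE 0 → [9, -9, 1]
OVER    → [9, -9, 1, -9]
GT      → [9, -9, 1]
SWAP    → [9, 1, -9]
OVER    → [9, 1, -9, 1]
ADD     → [9, 1, -8]
NEG     → [9, 1, 8]
SUB     → [9, -7]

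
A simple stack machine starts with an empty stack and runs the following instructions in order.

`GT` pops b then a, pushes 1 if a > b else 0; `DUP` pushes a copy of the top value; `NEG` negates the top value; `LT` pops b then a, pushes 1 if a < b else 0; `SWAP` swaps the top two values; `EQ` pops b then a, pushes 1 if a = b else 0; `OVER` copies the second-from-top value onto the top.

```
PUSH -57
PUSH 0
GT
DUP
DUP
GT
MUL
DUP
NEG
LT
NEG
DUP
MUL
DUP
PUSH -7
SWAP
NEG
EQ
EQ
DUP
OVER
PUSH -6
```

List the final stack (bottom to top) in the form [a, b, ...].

[1, 1, 1, -6]

PUSH -57 : -57
PUSH 0   : -57 0
GT       : 0
DUP      : 0 0
DUP      : 0 0 0
GT       : 0 0
MUL      : 0
DUP      : 0 0
NEG      : 0 0
LT       : 0
NEG      : 0
DUP      : 0 0
MUL      : 0
DUP      : 0 0
PUSH -7  : 0 0 -7
SWAP     : 0 -7 0
NEG      : 0 -7 0
EQ       : 0 0
EQ       : 1
DUP      : 1 1
OVER     : 1 1 1
PUSH -6  : 1 1 1 -6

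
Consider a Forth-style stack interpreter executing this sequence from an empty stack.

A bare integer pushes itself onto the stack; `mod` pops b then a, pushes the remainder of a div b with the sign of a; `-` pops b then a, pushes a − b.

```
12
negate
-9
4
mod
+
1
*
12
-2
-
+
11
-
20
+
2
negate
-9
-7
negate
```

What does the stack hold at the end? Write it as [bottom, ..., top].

12     → 12
negate → -12
-9     → -12 -9
4      → -12 -9 4
mod    → -12 -1
+      → -13
1      → -13 1
*      → -13
12     → -13 12
-2     → -13 12 -2
-      → -13 14
+      → 1
11     → 1 11
-      → -10
20     → -10 20
+      → 10
2      → 10 2
negate → 10 -2
-9     → 10 -2 -9
-7     → 10 -2 -9 -7
negate → 10 -2 -9 7

[10, -2, -9, 7]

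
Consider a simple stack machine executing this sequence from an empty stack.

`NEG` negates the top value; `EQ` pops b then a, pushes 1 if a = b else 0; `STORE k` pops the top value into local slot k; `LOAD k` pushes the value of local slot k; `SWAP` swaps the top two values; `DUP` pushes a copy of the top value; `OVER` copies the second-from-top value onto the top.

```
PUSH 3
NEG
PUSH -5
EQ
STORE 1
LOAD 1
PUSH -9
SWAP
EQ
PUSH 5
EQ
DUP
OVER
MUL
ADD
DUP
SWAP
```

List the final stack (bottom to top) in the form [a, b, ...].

PUSH 3  → [3]
NEG     → [-3]
PUSH -5 → [-3, -5]
EQ      → [0]
STORE 1 → []
LOAD 1  → [0]
PUSH -9 → [0, -9]
SWAP    → [-9, 0]
EQ      → [0]
PUSH 5  → [0, 5]
EQ      → [0]
DUP     → [0, 0]
OVER    → [0, 0, 0]
MUL     → [0, 0]
ADD     → [0]
DUP     → [0, 0]
SWAP    → [0, 0]

[0, 0]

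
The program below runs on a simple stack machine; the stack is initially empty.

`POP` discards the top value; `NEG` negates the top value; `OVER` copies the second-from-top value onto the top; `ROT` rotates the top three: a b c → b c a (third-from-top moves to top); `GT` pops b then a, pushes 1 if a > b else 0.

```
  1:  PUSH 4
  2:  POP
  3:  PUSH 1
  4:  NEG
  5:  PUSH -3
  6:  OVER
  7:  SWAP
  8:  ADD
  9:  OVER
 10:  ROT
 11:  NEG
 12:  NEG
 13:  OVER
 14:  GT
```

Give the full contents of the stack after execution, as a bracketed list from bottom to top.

PUSH 4  : 4
POP     : (empty)
PUSH 1  : 1
NEG     : -1
PUSH -3 : -1 -3
OVER    : -1 -3 -1
SWAP    : -1 -1 -3
ADD     : -1 -4
OVER    : -1 -4 -1
ROT     : -4 -1 -1
NEG     : -4 -1 1
NEG     : -4 -1 -1
OVER    : -4 -1 -1 -1
GT      : -4 -1 0

[-4, -1, 0]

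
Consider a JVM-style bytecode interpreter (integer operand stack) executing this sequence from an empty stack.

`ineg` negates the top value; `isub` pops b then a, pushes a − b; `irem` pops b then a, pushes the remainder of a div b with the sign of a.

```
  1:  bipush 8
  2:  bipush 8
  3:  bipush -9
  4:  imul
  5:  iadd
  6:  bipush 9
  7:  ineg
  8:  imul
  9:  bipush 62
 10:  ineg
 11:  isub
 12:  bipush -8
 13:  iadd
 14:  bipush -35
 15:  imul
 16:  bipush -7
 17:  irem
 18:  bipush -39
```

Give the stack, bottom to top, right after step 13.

[630]

bipush 8  -> [8]
bipush 8  -> [8, 8]
bipush -9 -> [8, 8, -9]
imul      -> [8, -72]
iadd      -> [-64]
bipush 9  -> [-64, 9]
ineg      -> [-64, -9]
imul      -> [576]
bipush 62 -> [576, 62]
ineg      -> [576, -62]
isub      -> [638]
bipush -8 -> [638, -8]
iadd      -> [630]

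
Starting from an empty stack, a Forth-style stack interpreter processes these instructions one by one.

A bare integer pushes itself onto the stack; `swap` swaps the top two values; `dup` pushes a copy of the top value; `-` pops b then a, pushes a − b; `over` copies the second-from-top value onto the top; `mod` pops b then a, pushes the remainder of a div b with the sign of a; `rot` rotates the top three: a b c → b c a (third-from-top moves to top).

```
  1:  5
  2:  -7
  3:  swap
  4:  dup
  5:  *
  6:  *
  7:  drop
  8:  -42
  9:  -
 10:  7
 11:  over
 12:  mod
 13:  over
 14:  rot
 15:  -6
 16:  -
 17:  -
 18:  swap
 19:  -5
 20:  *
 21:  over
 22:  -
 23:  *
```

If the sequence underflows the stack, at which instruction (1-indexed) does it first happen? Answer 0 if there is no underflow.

5     [5]
-7    [5, -7]
swap  [-7, 5]
dup   [-7, 5, 5]
*     [-7, 25]
*     [-175]
drop  []
-42   [-42]
-  — needs 2 operands, stack has 1 → underflow

9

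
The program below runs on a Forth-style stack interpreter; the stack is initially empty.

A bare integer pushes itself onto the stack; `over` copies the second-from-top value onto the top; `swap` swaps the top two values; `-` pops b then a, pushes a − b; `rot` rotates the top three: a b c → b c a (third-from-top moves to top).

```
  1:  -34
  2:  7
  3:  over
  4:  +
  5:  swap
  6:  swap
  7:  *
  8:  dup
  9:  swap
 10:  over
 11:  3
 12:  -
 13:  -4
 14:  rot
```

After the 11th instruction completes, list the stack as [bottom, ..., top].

-34  : [-34]
7    : [-34, 7]
over : [-34, 7, -34]
+    : [-34, -27]
swap : [-27, -34]
swap : [-34, -27]
*    : [918]
dup  : [918, 918]
swap : [918, 918]
over : [918, 918, 918]
3    : [918, 918, 918, 3]

[918, 918, 918, 3]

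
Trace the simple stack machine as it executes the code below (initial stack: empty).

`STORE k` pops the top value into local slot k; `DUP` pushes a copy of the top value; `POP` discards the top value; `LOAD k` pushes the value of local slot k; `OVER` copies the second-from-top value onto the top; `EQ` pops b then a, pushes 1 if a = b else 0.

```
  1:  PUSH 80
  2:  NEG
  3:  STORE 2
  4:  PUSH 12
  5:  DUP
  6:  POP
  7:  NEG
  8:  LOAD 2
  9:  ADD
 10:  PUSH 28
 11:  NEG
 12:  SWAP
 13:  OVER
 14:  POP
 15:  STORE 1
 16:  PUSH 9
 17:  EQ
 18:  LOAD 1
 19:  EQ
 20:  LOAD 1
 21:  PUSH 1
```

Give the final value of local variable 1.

PUSH 80  80
NEG      -80
STORE 2  (empty)
PUSH 12  12
DUP      12 12
POP      12
NEG      -12
LOAD 2   -12 -80
ADD      -92
PUSH 28  -92 28
NEG      -92 -28
SWAP     -28 -92
OVER     -28 -92 -28
POP      -28 -92
STORE 1  -28
PUSH 9   -28 9
EQ       0
LOAD 1   0 -92
EQ       0
LOAD 1   0 -92
PUSH 1   0 -92 1

-92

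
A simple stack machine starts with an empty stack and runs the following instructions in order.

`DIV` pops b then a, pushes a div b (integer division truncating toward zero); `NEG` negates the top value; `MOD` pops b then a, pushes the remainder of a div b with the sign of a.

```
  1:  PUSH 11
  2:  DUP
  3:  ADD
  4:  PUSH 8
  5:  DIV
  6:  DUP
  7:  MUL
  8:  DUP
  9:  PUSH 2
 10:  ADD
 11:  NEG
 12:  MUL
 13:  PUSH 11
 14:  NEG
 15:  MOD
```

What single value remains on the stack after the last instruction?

PUSH 11 → 11
DUP     → 11 11
ADD     → 22
PUSH 8  → 22 8
DIV     → 2
DUP     → 2 2
MUL     → 4
DUP     → 4 4
PUSH 2  → 4 4 2
ADD     → 4 6
NEG     → 4 -6
MUL     → -24
PUSH 11 → -24 11
NEG     → -24 -11
MOD     → -2

-2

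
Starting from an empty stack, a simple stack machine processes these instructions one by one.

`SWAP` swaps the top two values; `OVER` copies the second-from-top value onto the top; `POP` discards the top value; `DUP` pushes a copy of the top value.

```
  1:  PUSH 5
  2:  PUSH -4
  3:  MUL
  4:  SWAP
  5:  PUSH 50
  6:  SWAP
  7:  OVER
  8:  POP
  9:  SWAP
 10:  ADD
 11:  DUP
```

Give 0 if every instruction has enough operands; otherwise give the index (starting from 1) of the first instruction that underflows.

PUSH 5  -> 5
PUSH -4 -> 5 -4
MUL     -> -20
SWAP  — needs 2 operands, stack has 1 → underflow

4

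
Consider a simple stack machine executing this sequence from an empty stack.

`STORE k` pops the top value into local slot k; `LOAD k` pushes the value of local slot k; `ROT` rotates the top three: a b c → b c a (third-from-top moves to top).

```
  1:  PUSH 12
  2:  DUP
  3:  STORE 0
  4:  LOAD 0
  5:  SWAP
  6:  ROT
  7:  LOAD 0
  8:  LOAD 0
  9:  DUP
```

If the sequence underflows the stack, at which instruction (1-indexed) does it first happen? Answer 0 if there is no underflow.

6

PUSH 12  12
DUP      12 12
STORE 0  12
LOAD 0   12 12
SWAP     12 12
ROT  — needs 3 operands, stack has 2 → underflow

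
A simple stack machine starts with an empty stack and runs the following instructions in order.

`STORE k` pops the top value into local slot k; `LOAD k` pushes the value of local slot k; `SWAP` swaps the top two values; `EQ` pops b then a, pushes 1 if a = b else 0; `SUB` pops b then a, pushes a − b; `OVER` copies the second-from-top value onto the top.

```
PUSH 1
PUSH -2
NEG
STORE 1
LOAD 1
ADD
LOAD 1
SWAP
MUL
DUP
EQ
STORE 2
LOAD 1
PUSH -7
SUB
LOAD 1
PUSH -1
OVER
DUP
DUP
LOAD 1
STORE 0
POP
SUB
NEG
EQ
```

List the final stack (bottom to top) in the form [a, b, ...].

PUSH 1   1
PUSH -2  1 -2
NEG      1 2
STORE 1  1
LOAD 1   1 2
ADD      3
LOAD 1   3 2
SWAP     2 3
MUL      6
DUP      6 6
EQ       1
STORE 2  (empty)
LOAD 1   2
PUSH -7  2 -7
SUB      9
LOAD 1   9 2
PUSH -1  9 2 -1
OVER     9 2 -1 2
DUP      9 2 -1 2 2
DUP      9 2 -1 2 2 2
LOAD 1   9 2 -1 2 2 2 2
STORE 0  9 2 -1 2 2 2
POP      9 2 -1 2 2
SUB      9 2 -1 0
NEG      9 2 -1 0
EQ       9 2 0

[9, 2, 0]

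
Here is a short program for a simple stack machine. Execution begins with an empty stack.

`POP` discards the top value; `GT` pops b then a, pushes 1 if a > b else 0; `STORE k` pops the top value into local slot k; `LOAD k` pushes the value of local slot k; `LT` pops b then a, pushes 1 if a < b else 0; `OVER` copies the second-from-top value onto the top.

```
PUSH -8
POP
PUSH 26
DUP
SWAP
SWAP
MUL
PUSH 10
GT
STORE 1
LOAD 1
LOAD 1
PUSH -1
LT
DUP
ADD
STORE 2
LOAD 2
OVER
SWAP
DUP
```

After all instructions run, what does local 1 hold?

PUSH -8 → [-8]
POP     → []
PUSH 26 → [26]
DUP     → [26, 26]
SWAP    → [26, 26]
SWAP    → [26, 26]
MUL     → [676]
PUSH 10 → [676, 10]
GT      → [1]
STORE 1 → []
LOAD 1  → [1]
LOAD 1  → [1, 1]
PUSH -1 → [1, 1, -1]
LT      → [1, 0]
DUP     → [1, 0, 0]
ADD     → [1, 0]
STORE 2 → [1]
LOAD 2  → [1, 0]
OVER    → [1, 0, 1]
SWAP    → [1, 1, 0]
DUP     → [1, 1, 0, 0]

1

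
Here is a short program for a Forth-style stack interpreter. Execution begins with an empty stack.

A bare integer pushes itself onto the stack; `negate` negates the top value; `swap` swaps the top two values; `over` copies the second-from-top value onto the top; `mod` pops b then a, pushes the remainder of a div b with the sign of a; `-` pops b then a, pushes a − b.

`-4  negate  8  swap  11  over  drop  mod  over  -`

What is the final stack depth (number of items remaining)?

-4     : [-4]
negate : [4]
8      : [4, 8]
swap   : [8, 4]
11     : [8, 4, 11]
over   : [8, 4, 11, 4]
drop   : [8, 4, 11]
mod    : [8, 4]
over   : [8, 4, 8]
-      : [8, -4]

2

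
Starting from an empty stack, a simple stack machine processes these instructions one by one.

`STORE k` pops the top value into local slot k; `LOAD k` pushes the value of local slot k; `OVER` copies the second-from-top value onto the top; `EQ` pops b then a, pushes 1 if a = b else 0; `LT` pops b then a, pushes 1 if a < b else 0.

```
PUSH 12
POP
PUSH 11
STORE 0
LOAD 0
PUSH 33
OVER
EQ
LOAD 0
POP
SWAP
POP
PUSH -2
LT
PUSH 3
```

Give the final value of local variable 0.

PUSH 12 -> 12
POP     -> (empty)
PUSH 11 -> 11
STORE 0 -> (empty)
LOAD 0  -> 11
PUSH 33 -> 11 33
OVER    -> 11 33 11
EQ      -> 11 0
LOAD 0  -> 11 0 11
POP     -> 11 0
SWAP    -> 0 11
POP     -> 0
PUSH -2 -> 0 -2
LT      -> 0
PUSH 3  -> 0 3

11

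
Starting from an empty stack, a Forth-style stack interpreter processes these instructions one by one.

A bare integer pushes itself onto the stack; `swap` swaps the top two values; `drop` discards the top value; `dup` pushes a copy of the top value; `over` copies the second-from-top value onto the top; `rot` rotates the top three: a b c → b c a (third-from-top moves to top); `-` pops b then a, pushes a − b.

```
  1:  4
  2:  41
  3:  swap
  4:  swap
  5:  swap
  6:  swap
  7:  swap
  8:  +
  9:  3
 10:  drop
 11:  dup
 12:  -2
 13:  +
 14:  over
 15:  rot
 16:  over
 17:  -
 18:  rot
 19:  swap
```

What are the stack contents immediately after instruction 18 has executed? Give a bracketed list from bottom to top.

4    : 4
41   : 4 41
swap : 41 4
swap : 4 41
swap : 41 4
swap : 4 41
swap : 41 4
+    : 45
3    : 45 3
drop : 45
dup  : 45 45
-2   : 45 45 -2
+    : 45 43
over : 45 43 45
rot  : 43 45 45
over : 43 45 45 45
-    : 43 45 0
rot  : 45 0 43

[45, 0, 43]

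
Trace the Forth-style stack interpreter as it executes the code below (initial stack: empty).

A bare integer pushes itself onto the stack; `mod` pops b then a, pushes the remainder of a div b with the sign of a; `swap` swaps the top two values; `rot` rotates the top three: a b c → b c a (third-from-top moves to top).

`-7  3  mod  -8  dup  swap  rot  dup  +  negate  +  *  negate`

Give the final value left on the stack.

-7     : -7
3      : -7 3
mod    : -1
-8     : -1 -8
dup    : -1 -8 -8
swap   : -1 -8 -8
rot    : -8 -8 -1
dup    : -8 -8 -1 -1
+      : -8 -8 -2
negate : -8 -8 2
+      : -8 -6
*      : 48
negate : -48

-48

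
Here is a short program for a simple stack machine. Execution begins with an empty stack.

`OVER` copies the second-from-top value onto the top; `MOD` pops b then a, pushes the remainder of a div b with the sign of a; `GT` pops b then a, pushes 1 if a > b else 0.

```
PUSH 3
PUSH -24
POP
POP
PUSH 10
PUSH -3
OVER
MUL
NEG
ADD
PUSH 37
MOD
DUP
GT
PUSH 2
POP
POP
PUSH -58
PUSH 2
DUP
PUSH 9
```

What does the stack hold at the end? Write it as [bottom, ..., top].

PUSH 3    [3]
PUSH -24  [3, -24]
POP       [3]
POP       []
PUSH 10   [10]
PUSH -3   [10, -3]
OVER      [10, -3, 10]
MUL       [10, -30]
NEG       [10, 30]
ADD       [40]
PUSH 37   [40, 37]
MOD       [3]
DUP       [3, 3]
GT        [0]
PUSH 2    [0, 2]
POP       [0]
POP       []
PUSH -58  [-58]
PUSH 2    [-58, 2]
DUP       [-58, 2, 2]
PUSH 9    [-58, 2, 2, 9]

[-58, 2, 2, 9]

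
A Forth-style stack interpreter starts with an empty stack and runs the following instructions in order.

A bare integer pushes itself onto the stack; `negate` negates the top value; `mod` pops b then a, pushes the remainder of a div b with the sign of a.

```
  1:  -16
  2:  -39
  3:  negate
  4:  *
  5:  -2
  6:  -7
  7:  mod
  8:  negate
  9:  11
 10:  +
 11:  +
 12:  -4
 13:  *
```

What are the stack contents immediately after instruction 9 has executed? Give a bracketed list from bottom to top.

-16    -> -16
-39    -> -16 -39
negate -> -16 39
*      -> -624
-2     -> -624 -2
-7     -> -624 -2 -7
mod    -> -624 -2
negate -> -624 2
11     -> -624 2 11

[-624, 2, 11]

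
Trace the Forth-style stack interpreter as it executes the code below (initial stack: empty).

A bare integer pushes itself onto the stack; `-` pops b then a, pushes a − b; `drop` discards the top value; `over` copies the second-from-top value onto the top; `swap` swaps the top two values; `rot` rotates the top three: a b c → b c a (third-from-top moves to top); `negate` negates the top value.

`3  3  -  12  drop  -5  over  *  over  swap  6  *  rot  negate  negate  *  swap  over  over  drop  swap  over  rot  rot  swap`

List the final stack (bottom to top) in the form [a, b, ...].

[0, 0, 0, 0]

3       3
3       3 3
-       0
12      0 12
drop    0
-5      0 -5
over    0 -5 0
*       0 0
over    0 0 0
swap    0 0 0
6       0 0 0 6
*       0 0 0
rot     0 0 0
negate  0 0 0
negate  0 0 0
*       0 0
swap    0 0
over    0 0 0
over    0 0 0 0
drop    0 0 0
swap    0 0 0
over    0 0 0 0
rot     0 0 0 0
rot     0 0 0 0
swap    0 0 0 0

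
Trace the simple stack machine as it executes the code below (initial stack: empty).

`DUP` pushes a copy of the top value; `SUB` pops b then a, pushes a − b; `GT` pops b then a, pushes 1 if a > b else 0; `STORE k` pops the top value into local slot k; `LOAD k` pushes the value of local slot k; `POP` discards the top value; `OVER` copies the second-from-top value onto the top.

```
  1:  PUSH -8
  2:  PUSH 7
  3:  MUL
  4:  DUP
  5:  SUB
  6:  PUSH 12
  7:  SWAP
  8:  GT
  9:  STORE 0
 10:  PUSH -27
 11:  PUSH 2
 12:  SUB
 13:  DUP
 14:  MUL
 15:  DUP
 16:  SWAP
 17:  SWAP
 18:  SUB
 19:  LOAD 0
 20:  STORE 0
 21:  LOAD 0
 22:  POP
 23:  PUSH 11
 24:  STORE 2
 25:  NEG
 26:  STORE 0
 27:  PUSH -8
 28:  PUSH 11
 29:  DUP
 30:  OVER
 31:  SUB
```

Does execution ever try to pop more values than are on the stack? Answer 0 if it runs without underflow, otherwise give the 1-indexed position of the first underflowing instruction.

PUSH -8  -> -8
PUSH 7   -> -8 7
MUL      -> -56
DUP      -> -56 -56
SUB      -> 0
PUSH 12  -> 0 12
SWAP     -> 12 0
GT       -> 1
STORE 0  -> (empty)
PUSH -27 -> -27
PUSH 2   -> -27 2
SUB      -> -29
DUP      -> -29 -29
MUL      -> 841
DUP      -> 841 841
SWAP     -> 841 841
SWAP     -> 841 841
SUB      -> 0
LOAD 0   -> 0 1
STORE 0  -> 0
LOAD 0   -> 0 1
POP      -> 0
PUSH 11  -> 0 11
STORE 2  -> 0
NEG      -> 0
STORE 0  -> (empty)
PUSH -8  -> -8
PUSH 11  -> -8 11
DUP      -> -8 11 11
OVER     -> -8 11 11 11
SUB      -> -8 11 0

0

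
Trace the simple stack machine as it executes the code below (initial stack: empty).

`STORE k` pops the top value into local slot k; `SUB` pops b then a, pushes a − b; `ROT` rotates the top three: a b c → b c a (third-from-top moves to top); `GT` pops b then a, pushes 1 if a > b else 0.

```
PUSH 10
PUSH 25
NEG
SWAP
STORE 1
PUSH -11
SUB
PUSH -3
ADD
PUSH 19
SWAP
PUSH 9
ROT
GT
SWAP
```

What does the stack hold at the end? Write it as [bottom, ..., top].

[0, -17]

PUSH 10  : [10]
PUSH 25  : [10, 25]
NEG      : [10, -25]
SWAP     : [-25, 10]
STORE 1  : [-25]
PUSH -11 : [-25, -11]
SUB      : [-14]
PUSH -3  : [-14, -3]
ADD      : [-17]
PUSH 19  : [-17, 19]
SWAP     : [19, -17]
PUSH 9   : [19, -17, 9]
ROT      : [-17, 9, 19]
GT       : [-17, 0]
SWAP     : [0, -17]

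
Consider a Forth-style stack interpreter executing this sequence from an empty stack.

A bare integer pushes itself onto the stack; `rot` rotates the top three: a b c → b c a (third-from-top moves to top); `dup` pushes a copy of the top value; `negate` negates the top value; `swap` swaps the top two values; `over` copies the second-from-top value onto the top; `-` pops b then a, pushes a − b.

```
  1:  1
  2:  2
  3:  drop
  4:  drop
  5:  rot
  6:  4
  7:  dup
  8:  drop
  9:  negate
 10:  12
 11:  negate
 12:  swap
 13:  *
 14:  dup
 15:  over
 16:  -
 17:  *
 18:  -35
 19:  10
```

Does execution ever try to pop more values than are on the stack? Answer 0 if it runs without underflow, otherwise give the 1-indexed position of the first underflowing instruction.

5

1    : [1]
2    : [1, 2]
drop : [1]
drop : []
rot  — needs 3 operands, stack has 0 → underflow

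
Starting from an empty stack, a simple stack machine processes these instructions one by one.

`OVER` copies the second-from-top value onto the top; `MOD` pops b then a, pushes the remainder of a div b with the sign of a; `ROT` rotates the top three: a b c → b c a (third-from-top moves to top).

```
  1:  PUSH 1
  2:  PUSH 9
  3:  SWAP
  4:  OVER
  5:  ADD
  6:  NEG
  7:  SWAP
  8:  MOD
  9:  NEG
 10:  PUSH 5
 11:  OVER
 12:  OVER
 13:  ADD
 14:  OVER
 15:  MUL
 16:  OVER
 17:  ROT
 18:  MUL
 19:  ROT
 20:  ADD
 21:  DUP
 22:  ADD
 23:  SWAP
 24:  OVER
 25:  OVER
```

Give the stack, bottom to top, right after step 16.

PUSH 1 : 1
PUSH 9 : 1 9
SWAP   : 9 1
OVER   : 9 1 9
ADD    : 9 10
NEG    : 9 -10
SWAP   : -10 9
MOD    : -1
NEG    : 1
PUSH 5 : 1 5
OVER   : 1 5 1
OVER   : 1 5 1 5
ADD    : 1 5 6
OVER   : 1 5 6 5
MUL    : 1 5 30
OVER   : 1 5 30 5

[1, 5, 30, 5]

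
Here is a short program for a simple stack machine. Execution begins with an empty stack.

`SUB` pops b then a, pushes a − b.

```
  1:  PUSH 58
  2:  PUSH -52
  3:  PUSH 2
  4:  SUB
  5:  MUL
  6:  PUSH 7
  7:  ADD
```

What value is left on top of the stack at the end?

-3125

PUSH 58  -> [58]
PUSH -52 -> [58, -52]
PUSH 2   -> [58, -52, 2]
SUB      -> [58, -54]
MUL      -> [-3132]
PUSH 7   -> [-3132, 7]
ADD      -> [-3125]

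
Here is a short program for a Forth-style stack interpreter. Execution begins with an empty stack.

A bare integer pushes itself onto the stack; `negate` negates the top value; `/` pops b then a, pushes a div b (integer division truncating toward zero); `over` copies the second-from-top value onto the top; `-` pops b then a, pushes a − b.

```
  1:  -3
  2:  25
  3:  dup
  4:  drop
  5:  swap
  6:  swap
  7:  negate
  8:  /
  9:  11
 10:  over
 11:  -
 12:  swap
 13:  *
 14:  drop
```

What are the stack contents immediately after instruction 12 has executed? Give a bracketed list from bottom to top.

-3     → [-3]
25     → [-3, 25]
dup    → [-3, 25, 25]
drop   → [-3, 25]
swap   → [25, -3]
swap   → [-3, 25]
negate → [-3, -25]
/      → [0]
11     → [0, 11]
over   → [0, 11, 0]
-      → [0, 11]
swap   → [11, 0]

[11, 0]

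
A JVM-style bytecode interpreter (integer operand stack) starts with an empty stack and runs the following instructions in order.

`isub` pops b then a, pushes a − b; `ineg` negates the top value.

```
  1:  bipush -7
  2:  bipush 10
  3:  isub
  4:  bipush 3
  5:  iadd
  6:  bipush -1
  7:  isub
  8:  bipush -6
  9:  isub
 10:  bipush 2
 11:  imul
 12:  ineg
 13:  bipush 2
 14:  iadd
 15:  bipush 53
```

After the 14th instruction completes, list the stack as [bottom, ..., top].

[16]

bipush -7 : -7
bipush 10 : -7 10
isub      : -17
bipush 3  : -17 3
iadd      : -14
bipush -1 : -14 -1
isub      : -13
bipush -6 : -13 -6
isub      : -7
bipush 2  : -7 2
imul      : -14
ineg      : 14
bipush 2  : 14 2
iadd      : 16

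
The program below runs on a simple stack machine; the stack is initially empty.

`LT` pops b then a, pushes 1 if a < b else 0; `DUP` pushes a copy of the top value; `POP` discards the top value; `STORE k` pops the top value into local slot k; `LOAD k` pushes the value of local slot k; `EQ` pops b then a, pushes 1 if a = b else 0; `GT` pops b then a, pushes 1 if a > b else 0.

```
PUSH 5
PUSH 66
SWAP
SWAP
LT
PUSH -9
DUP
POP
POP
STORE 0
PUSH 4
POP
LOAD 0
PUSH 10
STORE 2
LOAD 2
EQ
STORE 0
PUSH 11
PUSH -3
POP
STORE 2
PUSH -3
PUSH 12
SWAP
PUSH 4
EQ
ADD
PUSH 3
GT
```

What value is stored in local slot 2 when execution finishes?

11

PUSH 5  : 5
PUSH 66 : 5 66
SWAP    : 66 5
SWAP    : 5 66
LT      : 1
PUSH -9 : 1 -9
DUP     : 1 -9 -9
POP     : 1 -9
POP     : 1
STORE 0 : (empty)
PUSH 4  : 4
POP     : (empty)
LOAD 0  : 1
PUSH 10 : 1 10
STORE 2 : 1
LOAD 2  : 1 10
EQ      : 0
STORE 0 : (empty)
PUSH 11 : 11
PUSH -3 : 11 -3
POP     : 11
STORE 2 : (empty)
PUSH -3 : -3
PUSH 12 : -3 12
SWAP    : 12 -3
PUSH 4  : 12 -3 4
EQ      : 12 0
ADD     : 12
PUSH 3  : 12 3
GT      : 1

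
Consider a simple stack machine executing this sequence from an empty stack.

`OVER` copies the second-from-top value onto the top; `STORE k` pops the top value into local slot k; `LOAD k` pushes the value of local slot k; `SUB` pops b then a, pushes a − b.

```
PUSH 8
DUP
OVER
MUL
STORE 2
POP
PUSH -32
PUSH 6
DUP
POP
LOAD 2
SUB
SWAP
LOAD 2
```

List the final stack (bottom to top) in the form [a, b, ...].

[-58, -32, 64]

PUSH 8   -> 8
DUP      -> 8 8
OVER     -> 8 8 8
MUL      -> 8 64
STORE 2  -> 8
POP      -> (empty)
PUSH -32 -> -32
PUSH 6   -> -32 6
DUP      -> -32 6 6
POP      -> -32 6
LOAD 2   -> -32 6 64
SUB      -> -32 -58
SWAP     -> -58 -32
LOAD 2   -> -58 -32 64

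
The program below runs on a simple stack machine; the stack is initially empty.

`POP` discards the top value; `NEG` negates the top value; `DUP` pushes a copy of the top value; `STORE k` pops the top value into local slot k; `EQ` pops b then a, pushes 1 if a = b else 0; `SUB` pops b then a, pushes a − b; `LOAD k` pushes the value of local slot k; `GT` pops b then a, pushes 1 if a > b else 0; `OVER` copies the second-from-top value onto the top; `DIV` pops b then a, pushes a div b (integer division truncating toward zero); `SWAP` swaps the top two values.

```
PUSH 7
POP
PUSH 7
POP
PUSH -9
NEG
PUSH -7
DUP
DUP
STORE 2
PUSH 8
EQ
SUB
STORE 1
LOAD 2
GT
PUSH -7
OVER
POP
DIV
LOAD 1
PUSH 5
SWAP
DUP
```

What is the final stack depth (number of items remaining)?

PUSH 7   [7]
POP      []
PUSH 7   [7]
POP      []
PUSH -9  [-9]
NEG      [9]
PUSH -7  [9, -7]
DUP      [9, -7, -7]
DUP      [9, -7, -7, -7]
STORE 2  [9, -7, -7]
PUSH 8   [9, -7, -7, 8]
EQ       [9, -7, 0]
SUB      [9, -7]
STORE 1  [9]
LOAD 2   [9, -7]
GT       [1]
PUSH -7  [1, -7]
OVER     [1, -7, 1]
POP      [1, -7]
DIV      [0]
LOAD 1   [0, -7]
PUSH 5   [0, -7, 5]
SWAP     [0, 5, -7]
DUP      [0, 5, -7, -7]

4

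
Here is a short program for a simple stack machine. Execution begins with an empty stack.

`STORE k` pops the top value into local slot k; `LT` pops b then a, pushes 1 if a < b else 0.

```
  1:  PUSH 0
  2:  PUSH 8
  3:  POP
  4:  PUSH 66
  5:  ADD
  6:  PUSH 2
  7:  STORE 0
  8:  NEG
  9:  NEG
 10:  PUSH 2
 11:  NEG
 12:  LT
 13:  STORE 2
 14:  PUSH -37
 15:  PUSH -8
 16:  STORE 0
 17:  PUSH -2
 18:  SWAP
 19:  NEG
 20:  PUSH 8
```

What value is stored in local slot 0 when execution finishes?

-8

PUSH 0   -> [0]
PUSH 8   -> [0, 8]
POP      -> [0]
PUSH 66  -> [0, 66]
ADD      -> [66]
PUSH 2   -> [66, 2]
STORE 0  -> [66]
NEG      -> [-66]
NEG      -> [66]
PUSH 2   -> [66, 2]
NEG      -> [66, -2]
LT       -> [0]
STORE 2  -> []
PUSH -37 -> [-37]
PUSH -8  -> [-37, -8]
STORE 0  -> [-37]
PUSH -2  -> [-37, -2]
SWAP     -> [-2, -37]
NEG      -> [-2, 37]
PUSH 8   -> [-2, 37, 8]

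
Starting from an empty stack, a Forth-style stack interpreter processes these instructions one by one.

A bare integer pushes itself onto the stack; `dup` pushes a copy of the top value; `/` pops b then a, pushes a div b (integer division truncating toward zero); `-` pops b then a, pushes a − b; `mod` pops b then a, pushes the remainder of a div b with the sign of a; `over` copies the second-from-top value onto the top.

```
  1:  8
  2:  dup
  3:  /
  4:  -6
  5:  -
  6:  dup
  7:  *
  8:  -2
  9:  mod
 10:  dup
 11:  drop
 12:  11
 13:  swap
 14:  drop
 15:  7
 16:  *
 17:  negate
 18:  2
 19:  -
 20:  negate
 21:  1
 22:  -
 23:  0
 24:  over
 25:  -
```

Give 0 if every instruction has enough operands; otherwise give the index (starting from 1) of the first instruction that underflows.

8      : [8]
dup    : [8, 8]
/      : [1]
-6     : [1, -6]
-      : [7]
dup    : [7, 7]
*      : [49]
-2     : [49, -2]
mod    : [1]
dup    : [1, 1]
drop   : [1]
11     : [1, 11]
swap   : [11, 1]
drop   : [11]
7      : [11, 7]
*      : [77]
negate : [-77]
2      : [-77, 2]
-      : [-79]
negate : [79]
1      : [79, 1]
-      : [78]
0      : [78, 0]
over   : [78, 0, 78]
-      : [78, -78]

0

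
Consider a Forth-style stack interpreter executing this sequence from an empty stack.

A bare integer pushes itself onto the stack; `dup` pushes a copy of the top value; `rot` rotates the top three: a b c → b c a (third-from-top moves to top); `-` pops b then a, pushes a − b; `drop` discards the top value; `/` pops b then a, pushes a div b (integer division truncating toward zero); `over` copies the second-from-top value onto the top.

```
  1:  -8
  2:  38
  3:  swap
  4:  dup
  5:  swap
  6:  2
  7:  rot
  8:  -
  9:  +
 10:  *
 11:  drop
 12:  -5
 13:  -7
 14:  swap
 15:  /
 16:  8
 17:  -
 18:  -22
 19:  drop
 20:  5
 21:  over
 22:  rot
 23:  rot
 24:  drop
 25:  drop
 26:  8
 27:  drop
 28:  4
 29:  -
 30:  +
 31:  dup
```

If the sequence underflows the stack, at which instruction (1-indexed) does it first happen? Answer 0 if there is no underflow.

30

-8   → -8
38   → -8 38
swap → 38 -8
dup  → 38 -8 -8
swap → 38 -8 -8
2    → 38 -8 -8 2
rot  → 38 -8 2 -8
-    → 38 -8 10
+    → 38 2
*    → 76
drop → (empty)
-5   → -5
-7   → -5 -7
swap → -7 -5
/    → 1
8    → 1 8
-    → -7
-22  → -7 -22
drop → -7
5    → -7 5
over → -7 5 -7
rot  → 5 -7 -7
rot  → -7 -7 5
drop → -7 -7
drop → -7
8    → -7 8
drop → -7
4    → -7 4
-    → -11
+  — needs 2 operands, stack has 1 → underflow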